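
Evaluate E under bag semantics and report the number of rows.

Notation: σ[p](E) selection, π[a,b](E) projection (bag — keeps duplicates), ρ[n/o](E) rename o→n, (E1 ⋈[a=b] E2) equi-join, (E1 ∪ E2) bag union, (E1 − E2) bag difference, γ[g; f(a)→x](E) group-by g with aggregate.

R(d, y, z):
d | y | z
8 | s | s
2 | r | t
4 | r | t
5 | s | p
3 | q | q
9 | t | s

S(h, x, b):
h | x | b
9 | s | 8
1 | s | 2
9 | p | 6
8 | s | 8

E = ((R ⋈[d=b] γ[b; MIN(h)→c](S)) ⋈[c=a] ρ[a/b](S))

Subexpression sizes:
  R → 6
  S → 4
  γ[b; MIN(h)→c](S) → 3
  (R ⋈[d=b] γ[b; MIN(h)→c](S)) → 2
  S → 4
  ρ[a/b](S) → 4
  ((R ⋈[d=b] γ[b; MIN(h)→c](S)) ⋈[c=a] ρ[a/b](S)) → 2

|E| = 2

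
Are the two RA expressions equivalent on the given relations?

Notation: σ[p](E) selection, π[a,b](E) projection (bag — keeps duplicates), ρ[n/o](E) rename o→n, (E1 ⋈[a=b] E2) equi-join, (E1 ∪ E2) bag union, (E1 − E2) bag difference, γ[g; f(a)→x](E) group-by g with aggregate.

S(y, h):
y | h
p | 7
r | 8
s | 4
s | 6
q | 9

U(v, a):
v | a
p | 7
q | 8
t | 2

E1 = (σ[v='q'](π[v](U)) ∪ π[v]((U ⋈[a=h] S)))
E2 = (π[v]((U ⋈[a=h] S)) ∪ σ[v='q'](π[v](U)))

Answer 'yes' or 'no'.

E1 stepwise |·|:
  U → 3
  π[v](U) → 3
  σ[v='q'](π[v](U)) → 1
  U → 3
  S → 5
  (U ⋈[a=h] S) → 2
  π[v]((U ⋈[a=h] S)) → 2
  (σ[v='q'](π[v](U)) ∪ π[v]((U ⋈[a=h] S))) → 3
E2 stepwise |·|:
  U → 3
  S → 5
  (U ⋈[a=h] S) → 2
  π[v]((U ⋈[a=h] S)) → 2
  U → 3
  π[v](U) → 3
  σ[v='q'](π[v](U)) → 1
  (π[v]((U ⋈[a=h] S)) ∪ σ[v='q'](π[v](U))) → 3

E1 and E2 produce the same multiset:
v
p
q
q

yes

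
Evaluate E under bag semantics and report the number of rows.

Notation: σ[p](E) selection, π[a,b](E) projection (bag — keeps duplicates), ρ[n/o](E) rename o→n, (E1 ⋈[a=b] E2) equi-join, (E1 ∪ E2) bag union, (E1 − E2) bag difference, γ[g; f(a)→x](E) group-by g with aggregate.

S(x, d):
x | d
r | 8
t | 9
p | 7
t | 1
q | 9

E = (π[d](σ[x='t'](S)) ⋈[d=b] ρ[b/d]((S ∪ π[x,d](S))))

Stepwise |·|:
  S → 5
  σ[x='t'](S) → 2
  π[d](σ[x='t'](S)) → 2
  S → 5
  S → 5
  π[x,d](S) → 5
  (S ∪ π[x,d](S)) → 10
  ρ[b/d]((S ∪ π[x,d](S))) → 10
  (π[d](σ[x='t'](S)) ⋈[d=b] ρ[b/d]((S ∪ π[x,d](S)))) → 6

|E| = 6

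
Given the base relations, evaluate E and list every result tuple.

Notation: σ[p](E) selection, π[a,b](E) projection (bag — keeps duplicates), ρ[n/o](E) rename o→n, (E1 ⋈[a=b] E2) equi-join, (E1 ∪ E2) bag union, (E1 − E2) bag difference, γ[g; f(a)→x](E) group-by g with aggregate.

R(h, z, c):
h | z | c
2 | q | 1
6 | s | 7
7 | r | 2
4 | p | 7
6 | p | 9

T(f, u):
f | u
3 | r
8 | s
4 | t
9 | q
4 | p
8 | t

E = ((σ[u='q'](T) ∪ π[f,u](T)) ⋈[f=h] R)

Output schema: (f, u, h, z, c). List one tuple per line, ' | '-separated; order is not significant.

Per-node cardinality:
  T → 6
  σ[u='q'](T) → 1
  T → 6
  π[f,u](T) → 6
  (σ[u='q'](T) ∪ π[f,u](T)) → 7
  R → 5
  ((σ[u='q'](T) ∪ π[f,u](T)) ⋈[f=h] R) → 2

== RESULT ==
f | u | h | z | c
4 | p | 4 | p | 7
4 | t | 4 | p | 7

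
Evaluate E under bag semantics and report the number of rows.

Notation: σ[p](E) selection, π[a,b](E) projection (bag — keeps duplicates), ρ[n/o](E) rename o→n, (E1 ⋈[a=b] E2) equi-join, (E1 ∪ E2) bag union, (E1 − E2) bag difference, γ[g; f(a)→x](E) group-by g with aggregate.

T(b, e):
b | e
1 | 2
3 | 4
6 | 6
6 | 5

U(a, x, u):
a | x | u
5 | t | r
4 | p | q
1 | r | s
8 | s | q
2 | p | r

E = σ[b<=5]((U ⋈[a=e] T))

Subexpression sizes:
  U → 5
  T → 4
  (U ⋈[a=e] T) → 3
  σ[b<=5]((U ⋈[a=e] T)) → 2

|E| = 2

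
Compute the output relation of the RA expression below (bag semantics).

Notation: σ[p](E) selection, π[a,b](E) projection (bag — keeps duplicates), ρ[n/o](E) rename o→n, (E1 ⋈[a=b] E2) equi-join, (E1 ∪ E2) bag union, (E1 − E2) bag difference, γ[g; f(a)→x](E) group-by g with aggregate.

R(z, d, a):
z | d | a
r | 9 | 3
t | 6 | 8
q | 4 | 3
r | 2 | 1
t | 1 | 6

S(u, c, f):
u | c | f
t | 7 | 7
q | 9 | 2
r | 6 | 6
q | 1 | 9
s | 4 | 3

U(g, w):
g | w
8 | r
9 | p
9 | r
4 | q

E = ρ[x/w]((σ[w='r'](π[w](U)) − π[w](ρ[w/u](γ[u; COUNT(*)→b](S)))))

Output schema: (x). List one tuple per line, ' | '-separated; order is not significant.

Subexpression sizes:
  U → 4
  π[w](U) → 4
  σ[w='r'](π[w](U)) → 2
  S → 5
  γ[u; COUNT(*)→b](S) → 4
  ρ[w/u](γ[u; COUNT(*)→b](S)) → 4
  π[w](ρ[w/u](γ[u; COUNT(*)→b](S))) → 4
  (σ[w='r'](π[w](U)) − π[w](ρ[w/u](γ[u; COUNT(*)→b](S)))) → 1
  ρ[x/w]((σ[w='r'](π[w](U)) − π[w](ρ[w/u](γ[u; COUNT(*)→b](S))))) → 1

== RESULT ==
x
r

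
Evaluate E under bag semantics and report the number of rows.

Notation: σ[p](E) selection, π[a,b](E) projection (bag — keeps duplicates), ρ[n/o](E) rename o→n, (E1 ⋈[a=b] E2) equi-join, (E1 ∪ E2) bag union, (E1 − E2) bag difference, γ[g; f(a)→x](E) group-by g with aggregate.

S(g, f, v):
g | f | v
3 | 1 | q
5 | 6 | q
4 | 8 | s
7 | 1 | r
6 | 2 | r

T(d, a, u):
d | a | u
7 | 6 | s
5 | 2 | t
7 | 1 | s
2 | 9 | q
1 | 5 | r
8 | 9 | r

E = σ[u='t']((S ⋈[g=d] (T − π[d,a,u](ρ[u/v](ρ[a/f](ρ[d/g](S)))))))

Row counts bottom-up:
  S → 5
  T → 6
  S → 5
  ρ[d/g](S) → 5
  ρ[a/f](ρ[d/g](S)) → 5
  ρ[u/v](ρ[a/f](ρ[d/g](S))) → 5
  π[d,a,u](ρ[u/v](ρ[a/f](ρ[d/g](S)))) → 5
  (T − π[d,a,u](ρ[u/v](ρ[a/f](ρ[d/g](S))))) → 6
  (S ⋈[g=d] (T − π[d,a,u](ρ[u/v](ρ[a/f](ρ[d/g](S)))))) → 3
  σ[u='t']((S ⋈[g=d] (T − π[d,a,u](ρ[u/v](ρ[a/f](ρ[d/g](S))))))) → 1

|E| = 1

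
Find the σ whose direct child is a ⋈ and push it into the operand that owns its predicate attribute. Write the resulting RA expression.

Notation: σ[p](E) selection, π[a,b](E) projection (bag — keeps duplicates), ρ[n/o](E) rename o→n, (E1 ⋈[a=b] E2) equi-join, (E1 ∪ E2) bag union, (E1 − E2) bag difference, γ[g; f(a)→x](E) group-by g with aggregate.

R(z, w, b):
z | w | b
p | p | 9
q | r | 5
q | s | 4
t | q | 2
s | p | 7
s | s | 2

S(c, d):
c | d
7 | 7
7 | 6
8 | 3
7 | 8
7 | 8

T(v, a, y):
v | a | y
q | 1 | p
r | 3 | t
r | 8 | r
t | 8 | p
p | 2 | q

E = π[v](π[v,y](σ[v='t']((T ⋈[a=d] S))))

σ filters on v, owned by the left side.
E' = π[v](π[v,y]((σ[v='t'](T) ⋈[a=d] S)))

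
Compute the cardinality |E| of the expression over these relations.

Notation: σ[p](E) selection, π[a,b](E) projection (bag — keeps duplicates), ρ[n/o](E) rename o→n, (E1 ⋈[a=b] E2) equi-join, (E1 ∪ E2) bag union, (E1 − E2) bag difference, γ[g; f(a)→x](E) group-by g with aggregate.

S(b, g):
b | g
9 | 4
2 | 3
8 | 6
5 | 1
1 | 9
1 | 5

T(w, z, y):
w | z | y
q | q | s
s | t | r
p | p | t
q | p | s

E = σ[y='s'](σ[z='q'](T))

Subexpression sizes:
  T → 4
  σ[z='q'](T) → 1
  σ[y='s'](σ[z='q'](T)) → 1

|E| = 1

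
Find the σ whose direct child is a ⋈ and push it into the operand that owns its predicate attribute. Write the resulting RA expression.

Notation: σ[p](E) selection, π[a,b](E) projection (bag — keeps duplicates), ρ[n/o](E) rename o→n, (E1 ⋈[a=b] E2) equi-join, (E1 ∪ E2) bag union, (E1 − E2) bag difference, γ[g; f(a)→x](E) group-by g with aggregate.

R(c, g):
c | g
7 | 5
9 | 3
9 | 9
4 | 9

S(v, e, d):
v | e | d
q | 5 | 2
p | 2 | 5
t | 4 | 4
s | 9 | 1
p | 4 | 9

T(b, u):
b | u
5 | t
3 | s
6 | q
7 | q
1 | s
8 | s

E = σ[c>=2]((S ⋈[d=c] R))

σ filters on c, owned by the right side.
E' = (S ⋈[d=c] σ[c>=2](R))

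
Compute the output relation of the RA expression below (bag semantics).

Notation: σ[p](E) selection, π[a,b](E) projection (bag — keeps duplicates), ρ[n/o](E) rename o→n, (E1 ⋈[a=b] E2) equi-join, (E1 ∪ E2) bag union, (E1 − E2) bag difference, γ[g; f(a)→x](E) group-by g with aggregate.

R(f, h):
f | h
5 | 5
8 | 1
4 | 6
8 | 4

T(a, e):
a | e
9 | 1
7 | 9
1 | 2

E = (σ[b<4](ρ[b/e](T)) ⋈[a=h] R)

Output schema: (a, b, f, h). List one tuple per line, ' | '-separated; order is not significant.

Stepwise |·|:
  T → 3
  ρ[b/e](T) → 3
  σ[b<4](ρ[b/e](T)) → 2
  R → 4
  (σ[b<4](ρ[b/e](T)) ⋈[a=h] R) → 1

== RESULT ==
a | b | f | h
1 | 2 | 8 | 1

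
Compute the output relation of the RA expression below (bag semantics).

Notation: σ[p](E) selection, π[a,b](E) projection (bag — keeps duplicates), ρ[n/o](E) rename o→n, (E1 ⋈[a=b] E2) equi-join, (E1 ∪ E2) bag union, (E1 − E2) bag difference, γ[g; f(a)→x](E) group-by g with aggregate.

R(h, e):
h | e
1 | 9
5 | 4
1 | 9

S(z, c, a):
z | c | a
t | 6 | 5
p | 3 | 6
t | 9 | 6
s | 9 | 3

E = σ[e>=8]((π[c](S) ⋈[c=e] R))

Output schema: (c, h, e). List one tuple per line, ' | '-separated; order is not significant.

Row counts bottom-up:
  S → 4
  π[c](S) → 4
  R → 3
  (π[c](S) ⋈[c=e] R) → 4
  σ[e>=8]((π[c](S) ⋈[c=e] R)) → 4

== RESULT ==
c | h | e
9 | 1 | 9
9 | 1 | 9
9 | 1 | 9
9 | 1 | 9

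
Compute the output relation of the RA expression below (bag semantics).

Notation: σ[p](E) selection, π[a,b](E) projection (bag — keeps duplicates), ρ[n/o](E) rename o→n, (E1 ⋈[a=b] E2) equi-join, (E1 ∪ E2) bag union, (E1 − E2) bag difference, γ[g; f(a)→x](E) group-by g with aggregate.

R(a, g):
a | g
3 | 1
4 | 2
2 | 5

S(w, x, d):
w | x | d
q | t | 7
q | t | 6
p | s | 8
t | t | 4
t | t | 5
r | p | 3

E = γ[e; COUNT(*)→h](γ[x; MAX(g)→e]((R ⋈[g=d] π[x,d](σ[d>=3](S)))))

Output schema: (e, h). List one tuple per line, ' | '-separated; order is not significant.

Row counts bottom-up:
  R → 3
  S → 6
  σ[d>=3](S) → 6
  π[x,d](σ[d>=3](S)) → 6
  (R ⋈[g=d] π[x,d](σ[d>=3](S))) → 1
  γ[x; MAX(g)→e]((R ⋈[g=d] π[x,d](σ[d>=3](S)))) → 1
  γ[e; COUNT(*)→h](γ[x; MAX(g)→e]((R ⋈[g=d] π[x,d](σ[d>=3](S))))) → 1

== RESULT ==
e | h
5 | 1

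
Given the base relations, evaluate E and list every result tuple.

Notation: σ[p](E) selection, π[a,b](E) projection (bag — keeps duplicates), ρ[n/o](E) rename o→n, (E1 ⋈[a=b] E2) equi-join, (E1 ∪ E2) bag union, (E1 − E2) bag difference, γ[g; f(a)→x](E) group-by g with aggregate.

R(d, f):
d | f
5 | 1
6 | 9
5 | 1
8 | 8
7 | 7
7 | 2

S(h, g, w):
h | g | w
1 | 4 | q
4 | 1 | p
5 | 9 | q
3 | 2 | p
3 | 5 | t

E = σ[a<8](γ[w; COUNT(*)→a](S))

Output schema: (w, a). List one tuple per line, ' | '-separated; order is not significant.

Subexpression sizes:
  S → 5
  γ[w; COUNT(*)→a](S) → 3
  σ[a<8](γ[w; COUNT(*)→a](S)) → 3

== RESULT ==
w | a
p | 2
q | 2
t | 1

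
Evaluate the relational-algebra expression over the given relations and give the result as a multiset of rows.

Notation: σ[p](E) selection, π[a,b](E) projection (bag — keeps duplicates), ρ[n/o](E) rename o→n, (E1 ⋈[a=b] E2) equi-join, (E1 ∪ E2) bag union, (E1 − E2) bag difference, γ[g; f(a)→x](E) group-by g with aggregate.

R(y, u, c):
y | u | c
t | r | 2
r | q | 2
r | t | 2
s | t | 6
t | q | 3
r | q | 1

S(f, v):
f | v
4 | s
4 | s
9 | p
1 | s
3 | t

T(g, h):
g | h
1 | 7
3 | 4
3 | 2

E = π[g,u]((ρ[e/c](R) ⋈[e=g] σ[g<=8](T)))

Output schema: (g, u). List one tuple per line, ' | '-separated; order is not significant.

Stepwise |·|:
  R → 6
  ρ[e/c](R) → 6
  T → 3
  σ[g<=8](T) → 3
  (ρ[e/c](R) ⋈[e=g] σ[g<=8](T)) → 3
  π[g,u]((ρ[e/c](R) ⋈[e=g] σ[g<=8](T))) → 3

== RESULT ==
g | u
1 | q
3 | q
3 | q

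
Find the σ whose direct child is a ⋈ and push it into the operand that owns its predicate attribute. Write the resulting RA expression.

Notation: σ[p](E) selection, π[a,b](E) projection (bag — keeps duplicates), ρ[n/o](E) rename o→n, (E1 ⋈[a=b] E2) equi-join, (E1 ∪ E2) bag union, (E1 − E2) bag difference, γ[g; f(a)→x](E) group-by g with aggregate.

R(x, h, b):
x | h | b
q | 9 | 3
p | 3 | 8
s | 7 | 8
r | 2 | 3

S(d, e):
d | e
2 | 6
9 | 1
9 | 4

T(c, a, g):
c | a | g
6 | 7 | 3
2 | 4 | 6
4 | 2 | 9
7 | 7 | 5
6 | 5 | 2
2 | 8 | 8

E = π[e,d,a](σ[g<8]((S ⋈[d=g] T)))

σ filters on g, owned by the right side.
E' = π[e,d,a]((S ⋈[d=g] σ[g<8](T)))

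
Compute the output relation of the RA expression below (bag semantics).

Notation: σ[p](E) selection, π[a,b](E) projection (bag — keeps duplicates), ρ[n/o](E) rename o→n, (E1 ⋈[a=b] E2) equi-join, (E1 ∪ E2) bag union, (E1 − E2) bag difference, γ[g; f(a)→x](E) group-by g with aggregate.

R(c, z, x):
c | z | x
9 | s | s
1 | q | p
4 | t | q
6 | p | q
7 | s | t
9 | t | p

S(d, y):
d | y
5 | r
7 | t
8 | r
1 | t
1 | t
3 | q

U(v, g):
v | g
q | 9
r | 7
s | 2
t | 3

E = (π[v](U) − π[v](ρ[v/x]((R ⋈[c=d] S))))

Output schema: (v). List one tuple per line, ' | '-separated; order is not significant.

Row counts bottom-up:
  U → 4
  π[v](U) → 4
  R → 6
  S → 6
  (R ⋈[c=d] S) → 3
  ρ[v/x]((R ⋈[c=d] S)) → 3
  π[v](ρ[v/x]((R ⋈[c=d] S))) → 3
  (π[v](U) − π[v](ρ[v/x]((R ⋈[c=d] S)))) → 3

== RESULT ==
v
q
r
s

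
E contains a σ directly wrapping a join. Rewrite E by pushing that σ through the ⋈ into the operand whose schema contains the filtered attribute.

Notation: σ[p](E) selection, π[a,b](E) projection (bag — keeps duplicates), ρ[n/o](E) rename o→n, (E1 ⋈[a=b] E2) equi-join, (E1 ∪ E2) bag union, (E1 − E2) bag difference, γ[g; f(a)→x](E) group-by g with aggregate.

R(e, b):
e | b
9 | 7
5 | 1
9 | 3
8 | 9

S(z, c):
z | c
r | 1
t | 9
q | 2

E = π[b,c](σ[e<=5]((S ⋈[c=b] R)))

σ filters on e, owned by the right side.
E' = π[b,c]((S ⋈[c=b] σ[e<=5](R)))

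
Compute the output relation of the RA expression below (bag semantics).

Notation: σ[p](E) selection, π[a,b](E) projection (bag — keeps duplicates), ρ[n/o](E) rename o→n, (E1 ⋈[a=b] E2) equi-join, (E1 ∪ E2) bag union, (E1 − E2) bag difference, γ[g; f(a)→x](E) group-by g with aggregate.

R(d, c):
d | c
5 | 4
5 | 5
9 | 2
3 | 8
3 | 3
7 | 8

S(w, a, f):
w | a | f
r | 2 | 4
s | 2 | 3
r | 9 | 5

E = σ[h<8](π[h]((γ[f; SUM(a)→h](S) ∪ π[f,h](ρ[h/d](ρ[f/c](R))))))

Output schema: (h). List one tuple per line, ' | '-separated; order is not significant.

Per-node cardinality:
  S → 3
  γ[f; SUM(a)→h](S) → 3
  R → 6
  ρ[f/c](R) → 6
  ρ[h/d](ρ[f/c](R)) → 6
  π[f,h](ρ[h/d](ρ[f/c](R))) → 6
  (γ[f; SUM(a)→h](S) ∪ π[f,h](ρ[h/d](ρ[f/c](R)))) → 9
  π[h]((γ[f; SUM(a)→h](S) ∪ π[f,h](ρ[h/d](ρ[f/c](R))))) → 9
  σ[h<8](π[h]((γ[f; SUM(a)→h](S) ∪ π[f,h](ρ[h/d](ρ[f/c](R)))))) → 7

== RESULT ==
h
2
2
3
3
5
5
7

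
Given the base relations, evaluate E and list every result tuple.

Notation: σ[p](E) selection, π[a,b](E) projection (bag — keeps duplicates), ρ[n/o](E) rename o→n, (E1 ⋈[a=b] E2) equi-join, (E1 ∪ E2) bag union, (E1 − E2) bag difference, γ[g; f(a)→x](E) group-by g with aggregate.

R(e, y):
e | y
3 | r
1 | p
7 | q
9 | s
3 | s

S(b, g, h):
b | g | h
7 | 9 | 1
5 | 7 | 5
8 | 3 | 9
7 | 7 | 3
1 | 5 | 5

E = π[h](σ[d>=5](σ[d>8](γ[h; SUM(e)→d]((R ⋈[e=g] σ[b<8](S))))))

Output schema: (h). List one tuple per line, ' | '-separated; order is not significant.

Subexpression sizes:
  R → 5
  S → 5
  σ[b<8](S) → 4
  (R ⋈[e=g] σ[b<8](S)) → 3
  γ[h; SUM(e)→d]((R ⋈[e=g] σ[b<8](S))) → 3
  σ[d>8](γ[h; SUM(e)→d]((R ⋈[e=g] σ[b<8](S)))) → 1
  σ[d>=5](σ[d>8](γ[h; SUM(e)→d]((R ⋈[e=g] σ[b<8](S))))) → 1
  π[h](σ[d>=5](σ[d>8](γ[h; SUM(e)→d]((R ⋈[e=g] σ[b<8](S)))))) → 1

== RESULT ==
h
1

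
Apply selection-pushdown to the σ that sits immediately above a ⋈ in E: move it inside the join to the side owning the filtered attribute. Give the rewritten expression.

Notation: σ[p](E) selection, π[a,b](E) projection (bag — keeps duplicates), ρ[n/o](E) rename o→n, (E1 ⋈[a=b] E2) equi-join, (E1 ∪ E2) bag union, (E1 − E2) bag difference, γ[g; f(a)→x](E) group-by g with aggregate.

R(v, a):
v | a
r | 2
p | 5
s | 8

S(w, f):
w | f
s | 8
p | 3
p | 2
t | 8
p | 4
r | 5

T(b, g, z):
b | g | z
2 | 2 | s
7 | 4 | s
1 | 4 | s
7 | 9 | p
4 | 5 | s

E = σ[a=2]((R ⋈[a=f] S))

σ filters on a, owned by the left side.
E' = (σ[a=2](R) ⋈[a=f] S)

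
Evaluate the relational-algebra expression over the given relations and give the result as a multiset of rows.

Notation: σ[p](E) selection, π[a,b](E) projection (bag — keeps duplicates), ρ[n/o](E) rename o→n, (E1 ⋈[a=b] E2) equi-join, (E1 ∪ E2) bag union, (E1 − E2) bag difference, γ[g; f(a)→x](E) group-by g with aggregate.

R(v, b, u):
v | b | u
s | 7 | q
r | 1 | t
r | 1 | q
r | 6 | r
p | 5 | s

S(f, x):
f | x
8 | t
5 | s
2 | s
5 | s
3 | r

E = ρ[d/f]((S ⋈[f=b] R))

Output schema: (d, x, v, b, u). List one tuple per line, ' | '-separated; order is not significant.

Subexpression sizes:
  S → 5
  R → 5
  (S ⋈[f=b] R) → 2
  ρ[d/f]((S ⋈[f=b] R)) → 2

== RESULT ==
d | x | v | b | u
5 | s | p | 5 | s
5 | s | p | 5 | s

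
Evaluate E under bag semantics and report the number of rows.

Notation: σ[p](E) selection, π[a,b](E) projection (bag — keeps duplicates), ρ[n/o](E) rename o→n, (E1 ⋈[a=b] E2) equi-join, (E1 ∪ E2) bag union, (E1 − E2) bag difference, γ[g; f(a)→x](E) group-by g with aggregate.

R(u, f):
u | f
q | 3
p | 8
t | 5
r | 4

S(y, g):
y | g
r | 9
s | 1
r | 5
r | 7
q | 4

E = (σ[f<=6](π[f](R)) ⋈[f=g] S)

Subexpression sizes:
  R → 4
  π[f](R) → 4
  σ[f<=6](π[f](R)) → 3
  S → 5
  (σ[f<=6](π[f](R)) ⋈[f=g] S) → 2

|E| = 2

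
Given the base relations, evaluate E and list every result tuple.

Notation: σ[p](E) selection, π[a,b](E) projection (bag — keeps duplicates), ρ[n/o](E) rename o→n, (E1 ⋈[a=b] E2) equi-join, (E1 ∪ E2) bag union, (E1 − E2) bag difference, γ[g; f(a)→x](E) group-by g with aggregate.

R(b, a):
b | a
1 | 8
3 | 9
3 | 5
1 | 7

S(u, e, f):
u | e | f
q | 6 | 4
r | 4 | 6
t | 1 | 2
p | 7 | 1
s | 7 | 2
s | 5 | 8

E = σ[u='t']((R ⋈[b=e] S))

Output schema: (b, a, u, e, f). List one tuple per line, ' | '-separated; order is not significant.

Row counts bottom-up:
  R → 4
  S → 6
  (R ⋈[b=e] S) → 2
  σ[u='t']((R ⋈[b=e] S)) → 2

== RESULT ==
b | a | u | e | f
1 | 7 | t | 1 | 2
1 | 8 | t | 1 | 2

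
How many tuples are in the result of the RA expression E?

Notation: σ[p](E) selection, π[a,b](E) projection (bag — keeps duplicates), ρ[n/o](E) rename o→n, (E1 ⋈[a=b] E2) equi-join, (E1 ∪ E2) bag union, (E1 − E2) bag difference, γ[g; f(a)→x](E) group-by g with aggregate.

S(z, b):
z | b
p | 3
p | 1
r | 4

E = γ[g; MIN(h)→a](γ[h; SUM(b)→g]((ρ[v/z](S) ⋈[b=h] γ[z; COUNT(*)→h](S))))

Subexpression sizes:
  S → 3
  ρ[v/z](S) → 3
  S → 3
  γ[z; COUNT(*)→h](S) → 2
  (ρ[v/z](S) ⋈[b=h] γ[z; COUNT(*)→h](S)) → 1
  γ[h; SUM(b)→g]((ρ[v/z](S) ⋈[b=h] γ[z; COUNT(*)→h](S))) → 1
  γ[g; MIN(h)→a](γ[h; SUM(b)→g]((ρ[v/z](S) ⋈[b=h] γ[z; COUNT(*)→h](S)))) → 1

|E| = 1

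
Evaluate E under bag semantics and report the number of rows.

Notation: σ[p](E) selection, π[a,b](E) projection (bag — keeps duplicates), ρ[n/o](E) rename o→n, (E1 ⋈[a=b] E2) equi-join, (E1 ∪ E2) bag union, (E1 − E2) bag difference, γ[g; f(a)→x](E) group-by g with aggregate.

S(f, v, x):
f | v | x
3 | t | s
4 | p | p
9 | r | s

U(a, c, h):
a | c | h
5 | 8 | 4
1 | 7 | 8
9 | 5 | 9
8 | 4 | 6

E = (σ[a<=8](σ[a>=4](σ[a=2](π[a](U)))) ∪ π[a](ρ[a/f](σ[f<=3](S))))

Per-node cardinality:
  U → 4
  π[a](U) → 4
  σ[a=2](π[a](U)) → 0
  σ[a>=4](σ[a=2](π[a](U))) → 0
  σ[a<=8](σ[a>=4](σ[a=2](π[a](U)))) → 0
  S → 3
  σ[f<=3](S) → 1
  ρ[a/f](σ[f<=3](S)) → 1
  π[a](ρ[a/f](σ[f<=3](S))) → 1
  (σ[a<=8](σ[a>=4](σ[a=2](π[a](U)))) ∪ π[a](ρ[a/f](σ[f<=3](S)))) → 1

|E| = 1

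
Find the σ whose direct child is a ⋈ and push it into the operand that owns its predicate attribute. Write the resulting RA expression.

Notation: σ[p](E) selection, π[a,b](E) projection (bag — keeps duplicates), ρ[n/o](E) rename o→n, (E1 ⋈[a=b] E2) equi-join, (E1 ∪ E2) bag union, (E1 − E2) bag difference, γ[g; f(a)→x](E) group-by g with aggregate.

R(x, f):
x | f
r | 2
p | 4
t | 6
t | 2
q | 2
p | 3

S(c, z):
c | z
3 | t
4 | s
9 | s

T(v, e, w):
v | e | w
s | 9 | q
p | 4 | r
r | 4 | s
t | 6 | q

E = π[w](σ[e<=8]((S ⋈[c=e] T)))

σ filters on e, owned by the right side.
E' = π[w]((S ⋈[c=e] σ[e<=8](T)))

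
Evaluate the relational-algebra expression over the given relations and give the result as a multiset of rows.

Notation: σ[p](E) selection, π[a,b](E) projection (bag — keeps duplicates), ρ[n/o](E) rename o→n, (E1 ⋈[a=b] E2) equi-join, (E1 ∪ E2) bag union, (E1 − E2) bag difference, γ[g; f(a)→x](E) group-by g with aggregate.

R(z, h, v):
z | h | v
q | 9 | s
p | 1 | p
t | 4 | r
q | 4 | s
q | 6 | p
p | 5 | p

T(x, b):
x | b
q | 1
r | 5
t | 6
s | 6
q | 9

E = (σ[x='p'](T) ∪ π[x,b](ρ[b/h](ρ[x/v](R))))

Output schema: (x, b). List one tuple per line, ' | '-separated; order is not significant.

Row counts bottom-up:
  T → 5
  σ[x='p'](T) → 0
  R → 6
  ρ[x/v](R) → 6
  ρ[b/h](ρ[x/v](R)) → 6
  π[x,b](ρ[b/h](ρ[x/v](R))) → 6
  (σ[x='p'](T) ∪ π[x,b](ρ[b/h](ρ[x/v](R)))) → 6

== RESULT ==
x | b
p | 1
p | 5
p | 6
r | 4
s | 4
s | 9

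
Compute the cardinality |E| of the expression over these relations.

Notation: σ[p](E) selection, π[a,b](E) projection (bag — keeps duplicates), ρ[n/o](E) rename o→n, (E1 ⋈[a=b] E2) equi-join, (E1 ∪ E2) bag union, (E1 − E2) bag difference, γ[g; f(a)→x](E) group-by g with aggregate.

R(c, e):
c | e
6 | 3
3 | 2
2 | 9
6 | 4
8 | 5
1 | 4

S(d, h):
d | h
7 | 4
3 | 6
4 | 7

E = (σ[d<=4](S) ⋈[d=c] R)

Per-node cardinality:
  S → 3
  σ[d<=4](S) → 2
  R → 6
  (σ[d<=4](S) ⋈[d=c] R) → 1

|E| = 1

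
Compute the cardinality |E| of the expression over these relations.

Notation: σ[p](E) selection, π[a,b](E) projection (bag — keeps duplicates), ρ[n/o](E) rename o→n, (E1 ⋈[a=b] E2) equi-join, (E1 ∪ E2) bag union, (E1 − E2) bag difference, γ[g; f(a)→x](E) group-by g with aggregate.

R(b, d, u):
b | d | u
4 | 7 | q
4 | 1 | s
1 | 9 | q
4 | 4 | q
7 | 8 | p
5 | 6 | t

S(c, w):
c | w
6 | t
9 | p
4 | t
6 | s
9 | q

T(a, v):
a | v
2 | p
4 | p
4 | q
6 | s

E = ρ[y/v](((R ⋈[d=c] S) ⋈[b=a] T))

Stepwise |·|:
  R → 6
  S → 5
  (R ⋈[d=c] S) → 5
  T → 4
  ((R ⋈[d=c] S) ⋈[b=a] T) → 2
  ρ[y/v](((R ⋈[d=c] S) ⋈[b=a] T)) → 2

|E| = 2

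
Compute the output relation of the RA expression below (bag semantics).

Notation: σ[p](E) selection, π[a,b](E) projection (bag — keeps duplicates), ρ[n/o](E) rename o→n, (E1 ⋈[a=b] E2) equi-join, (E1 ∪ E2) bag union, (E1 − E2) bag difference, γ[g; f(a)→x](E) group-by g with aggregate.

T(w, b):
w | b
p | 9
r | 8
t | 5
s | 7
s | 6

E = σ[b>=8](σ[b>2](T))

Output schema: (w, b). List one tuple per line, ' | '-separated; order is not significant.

Stepwise |·|:
  T → 5
  σ[b>2](T) → 5
  σ[b>=8](σ[b>2](T)) → 2

== RESULT ==
w | b
p | 9
r | 8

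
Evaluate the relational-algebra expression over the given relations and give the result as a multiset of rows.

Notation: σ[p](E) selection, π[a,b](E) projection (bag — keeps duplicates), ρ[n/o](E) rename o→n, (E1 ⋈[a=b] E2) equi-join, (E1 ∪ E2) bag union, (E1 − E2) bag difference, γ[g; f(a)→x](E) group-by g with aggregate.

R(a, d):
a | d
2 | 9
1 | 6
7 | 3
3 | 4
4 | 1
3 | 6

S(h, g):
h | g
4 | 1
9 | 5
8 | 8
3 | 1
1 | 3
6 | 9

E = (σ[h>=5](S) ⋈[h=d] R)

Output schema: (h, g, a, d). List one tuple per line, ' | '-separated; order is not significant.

Subexpression sizes:
  S → 6
  σ[h>=5](S) → 3
  R → 6
  (σ[h>=5](S) ⋈[h=d] R) → 3

== RESULT ==
h | g | a | d
6 | 9 | 1 | 6
6 | 9 | 3 | 6
9 | 5 | 2 | 9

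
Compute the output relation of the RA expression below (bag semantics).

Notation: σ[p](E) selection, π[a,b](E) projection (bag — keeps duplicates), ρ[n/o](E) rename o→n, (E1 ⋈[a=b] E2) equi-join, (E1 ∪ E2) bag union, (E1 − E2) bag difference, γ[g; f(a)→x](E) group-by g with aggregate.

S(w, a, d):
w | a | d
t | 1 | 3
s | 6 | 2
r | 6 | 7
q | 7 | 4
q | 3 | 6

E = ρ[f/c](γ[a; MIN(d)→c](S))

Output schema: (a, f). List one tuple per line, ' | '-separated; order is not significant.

Subexpression sizes:
  S → 5
  γ[a; MIN(d)→c](S) → 4
  ρ[f/c](γ[a; MIN(d)→c](S)) → 4

== RESULT ==
a | f
1 | 3
3 | 6
6 | 2
7 | 4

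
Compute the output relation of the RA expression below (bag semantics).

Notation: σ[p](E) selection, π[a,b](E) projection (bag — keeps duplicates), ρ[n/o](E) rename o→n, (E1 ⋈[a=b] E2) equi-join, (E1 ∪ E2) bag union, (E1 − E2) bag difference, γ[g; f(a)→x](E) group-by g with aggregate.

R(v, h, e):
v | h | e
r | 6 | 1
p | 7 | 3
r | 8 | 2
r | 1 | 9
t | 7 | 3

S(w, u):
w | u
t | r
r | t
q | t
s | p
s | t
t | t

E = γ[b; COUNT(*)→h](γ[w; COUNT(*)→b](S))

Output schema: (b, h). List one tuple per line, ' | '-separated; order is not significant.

Row counts bottom-up:
  S → 6
  γ[w; COUNT(*)→b](S) → 4
  γ[b; COUNT(*)→h](γ[w; COUNT(*)→b](S)) → 2

== RESULT ==
b | h
1 | 2
2 | 2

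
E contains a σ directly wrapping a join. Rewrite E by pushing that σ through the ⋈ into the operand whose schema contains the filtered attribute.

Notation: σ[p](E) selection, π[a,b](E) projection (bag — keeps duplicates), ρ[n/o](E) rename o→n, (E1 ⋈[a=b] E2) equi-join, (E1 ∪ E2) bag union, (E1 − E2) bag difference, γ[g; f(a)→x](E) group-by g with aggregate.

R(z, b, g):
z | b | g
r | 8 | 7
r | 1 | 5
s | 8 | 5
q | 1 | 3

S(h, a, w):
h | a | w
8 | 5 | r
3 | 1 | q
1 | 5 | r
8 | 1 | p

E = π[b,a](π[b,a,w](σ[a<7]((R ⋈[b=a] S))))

σ filters on a, owned by the right side.
E' = π[b,a](π[b,a,w]((R ⋈[b=a] σ[a<7](S))))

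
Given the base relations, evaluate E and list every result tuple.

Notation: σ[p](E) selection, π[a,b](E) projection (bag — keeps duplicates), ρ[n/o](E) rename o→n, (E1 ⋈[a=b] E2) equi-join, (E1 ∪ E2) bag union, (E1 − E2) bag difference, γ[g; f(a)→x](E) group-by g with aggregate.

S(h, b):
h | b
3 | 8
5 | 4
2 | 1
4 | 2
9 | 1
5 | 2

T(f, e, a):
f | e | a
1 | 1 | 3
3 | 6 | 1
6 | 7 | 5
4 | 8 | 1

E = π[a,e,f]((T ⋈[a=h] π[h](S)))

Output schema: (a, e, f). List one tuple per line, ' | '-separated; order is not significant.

Row counts bottom-up:
  T → 4
  S → 6
  π[h](S) → 6
  (T ⋈[a=h] π[h](S)) → 3
  π[a,e,f]((T ⋈[a=h] π[h](S))) → 3

== RESULT ==
a | e | f
3 | 1 | 1
5 | 7 | 6
5 | 7 | 6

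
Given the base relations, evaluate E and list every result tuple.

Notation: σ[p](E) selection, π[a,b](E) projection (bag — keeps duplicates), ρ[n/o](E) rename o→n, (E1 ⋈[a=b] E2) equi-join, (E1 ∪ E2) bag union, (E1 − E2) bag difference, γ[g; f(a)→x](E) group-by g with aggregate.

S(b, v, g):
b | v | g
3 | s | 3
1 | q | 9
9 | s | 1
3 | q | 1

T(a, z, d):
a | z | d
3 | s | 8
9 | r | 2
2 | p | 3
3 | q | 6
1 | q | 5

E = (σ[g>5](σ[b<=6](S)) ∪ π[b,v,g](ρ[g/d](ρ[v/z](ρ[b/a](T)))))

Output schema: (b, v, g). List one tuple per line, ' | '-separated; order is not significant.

Per-node cardinality:
  S → 4
  σ[b<=6](S) → 3
  σ[g>5](σ[b<=6](S)) → 1
  T → 5
  ρ[b/a](T) → 5
  ρ[v/z](ρ[b/a](T)) → 5
  ρ[g/d](ρ[v/z](ρ[b/a](T))) → 5
  π[b,v,g](ρ[g/d](ρ[v/z](ρ[b/a](T)))) → 5
  (σ[g>5](σ[b<=6](S)) ∪ π[b,v,g](ρ[g/d](ρ[v/z](ρ[b/a](T))))) → 6

== RESULT ==
b | v | g
1 | q | 5
1 | q | 9
2 | p | 3
3 | q | 6
3 | s | 8
9 | r | 2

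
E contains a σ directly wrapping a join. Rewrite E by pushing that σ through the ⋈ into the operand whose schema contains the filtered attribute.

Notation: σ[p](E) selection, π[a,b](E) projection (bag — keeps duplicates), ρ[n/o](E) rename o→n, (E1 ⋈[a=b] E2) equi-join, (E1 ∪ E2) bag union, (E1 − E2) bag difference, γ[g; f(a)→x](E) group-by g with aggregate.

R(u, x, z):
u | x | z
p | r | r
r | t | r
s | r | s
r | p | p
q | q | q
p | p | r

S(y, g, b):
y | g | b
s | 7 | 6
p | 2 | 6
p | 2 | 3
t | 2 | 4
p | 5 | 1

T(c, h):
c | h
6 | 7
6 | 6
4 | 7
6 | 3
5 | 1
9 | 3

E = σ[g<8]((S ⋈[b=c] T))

σ filters on g, owned by the left side.
E' = (σ[g<8](S) ⋈[b=c] T)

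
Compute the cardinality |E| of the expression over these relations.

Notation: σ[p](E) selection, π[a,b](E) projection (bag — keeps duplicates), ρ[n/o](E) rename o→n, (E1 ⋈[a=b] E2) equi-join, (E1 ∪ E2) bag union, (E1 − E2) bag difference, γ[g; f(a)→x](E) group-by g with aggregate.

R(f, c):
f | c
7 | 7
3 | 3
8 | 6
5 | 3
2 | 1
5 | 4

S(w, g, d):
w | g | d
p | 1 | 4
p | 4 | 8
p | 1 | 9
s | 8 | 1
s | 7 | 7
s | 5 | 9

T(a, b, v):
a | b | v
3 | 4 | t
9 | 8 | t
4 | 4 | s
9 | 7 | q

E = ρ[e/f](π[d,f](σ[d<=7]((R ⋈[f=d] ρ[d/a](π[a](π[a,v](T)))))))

Row counts bottom-up:
  R → 6
  T → 4
  π[a,v](T) → 4
  π[a](π[a,v](T)) → 4
  ρ[d/a](π[a](π[a,v](T))) → 4
  (R ⋈[f=d] ρ[d/a](π[a](π[a,v](T)))) → 1
  σ[d<=7]((R ⋈[f=d] ρ[d/a](π[a](π[a,v](T))))) → 1
  π[d,f](σ[d<=7]((R ⋈[f=d] ρ[d/a](π[a](π[a,v](T)))))) → 1
  ρ[e/f](π[d,f](σ[d<=7]((R ⋈[f=d] ρ[d/a](π[a](π[a,v](T))))))) → 1

|E| = 1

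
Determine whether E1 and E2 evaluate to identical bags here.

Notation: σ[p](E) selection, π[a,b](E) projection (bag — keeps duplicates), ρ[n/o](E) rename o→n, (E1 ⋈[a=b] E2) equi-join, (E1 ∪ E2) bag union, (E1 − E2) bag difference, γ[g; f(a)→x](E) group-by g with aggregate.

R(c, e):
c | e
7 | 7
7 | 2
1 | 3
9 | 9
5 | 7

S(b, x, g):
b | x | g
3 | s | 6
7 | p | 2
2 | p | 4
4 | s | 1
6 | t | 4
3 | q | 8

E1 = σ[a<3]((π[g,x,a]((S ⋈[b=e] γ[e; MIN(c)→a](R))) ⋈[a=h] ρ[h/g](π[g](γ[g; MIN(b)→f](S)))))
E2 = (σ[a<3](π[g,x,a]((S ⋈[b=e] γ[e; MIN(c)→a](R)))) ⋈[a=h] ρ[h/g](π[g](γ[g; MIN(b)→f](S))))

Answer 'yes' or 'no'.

E1 subexpression sizes:
  S → 6
  R → 5
  γ[e; MIN(c)→a](R) → 4
  (S ⋈[b=e] γ[e; MIN(c)→a](R)) → 4
  π[g,x,a]((S ⋈[b=e] γ[e; MIN(c)→a](R))) → 4
  S → 6
  γ[g; MIN(b)→f](S) → 5
  π[g](γ[g; MIN(b)→f](S)) → 5
  ρ[h/g](π[g](γ[g; MIN(b)→f](S))) → 5
  (π[g,x,a]((S ⋈[b=e] γ[e; MIN(c)→a](R))) ⋈[a=h] ρ[h/g](π[g](γ[g; MIN(b)→f](S)))) → 2
  σ[a<3]((π[g,x,a]((S ⋈[b=e] γ[e; MIN(c)→a](R))) ⋈[a=h] ρ[h/g](π[g](γ[g; MIN(b)→f](S))))) → 2
E2 subexpression sizes:
  S → 6
  R → 5
  γ[e; MIN(c)→a](R) → 4
  (S ⋈[b=e] γ[e; MIN(c)→a](R)) → 4
  π[g,x,a]((S ⋈[b=e] γ[e; MIN(c)→a](R))) → 4
  σ[a<3](π[g,x,a]((S ⋈[b=e] γ[e; MIN(c)→a](R)))) → 2
  S → 6
  γ[g; MIN(b)→f](S) → 5
  π[g](γ[g; MIN(b)→f](S)) → 5
  ρ[h/g](π[g](γ[g; MIN(b)→f](S))) → 5
  (σ[a<3](π[g,x,a]((S ⋈[b=e] γ[e; MIN(c)→a](R)))) ⋈[a=h] ρ[h/g](π[g](γ[g; MIN(b)→f](S)))) → 2

E1 and E2 produce the same multiset:
g | x | a | h
6 | s | 1 | 1
8 | q | 1 | 1

yes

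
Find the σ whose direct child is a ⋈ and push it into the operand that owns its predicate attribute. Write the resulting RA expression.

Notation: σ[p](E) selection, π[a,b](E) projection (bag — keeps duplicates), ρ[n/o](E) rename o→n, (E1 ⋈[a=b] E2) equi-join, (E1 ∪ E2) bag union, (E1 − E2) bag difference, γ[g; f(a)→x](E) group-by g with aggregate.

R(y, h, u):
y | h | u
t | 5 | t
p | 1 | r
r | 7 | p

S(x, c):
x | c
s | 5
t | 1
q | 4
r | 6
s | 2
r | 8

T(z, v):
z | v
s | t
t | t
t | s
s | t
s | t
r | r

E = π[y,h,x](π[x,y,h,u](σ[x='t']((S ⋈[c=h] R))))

σ filters on x, owned by the left side.
E' = π[y,h,x](π[x,y,h,u]((σ[x='t'](S) ⋈[c=h] R)))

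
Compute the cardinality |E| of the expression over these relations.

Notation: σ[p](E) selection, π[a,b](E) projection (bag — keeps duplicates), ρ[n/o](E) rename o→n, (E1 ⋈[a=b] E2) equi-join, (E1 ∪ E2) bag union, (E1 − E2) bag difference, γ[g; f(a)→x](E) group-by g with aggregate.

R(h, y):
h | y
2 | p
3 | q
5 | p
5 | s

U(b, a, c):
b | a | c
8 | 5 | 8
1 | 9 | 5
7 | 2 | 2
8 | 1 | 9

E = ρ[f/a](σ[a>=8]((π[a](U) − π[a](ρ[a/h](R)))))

Subexpression sizes:
  U → 4
  π[a](U) → 4
  R → 4
  ρ[a/h](R) → 4
  π[a](ρ[a/h](R)) → 4
  (π[a](U) − π[a](ρ[a/h](R))) → 2
  σ[a>=8]((π[a](U) − π[a](ρ[a/h](R)))) → 1
  ρ[f/a](σ[a>=8]((π[a](U) − π[a](ρ[a/h](R))))) → 1

|E| = 1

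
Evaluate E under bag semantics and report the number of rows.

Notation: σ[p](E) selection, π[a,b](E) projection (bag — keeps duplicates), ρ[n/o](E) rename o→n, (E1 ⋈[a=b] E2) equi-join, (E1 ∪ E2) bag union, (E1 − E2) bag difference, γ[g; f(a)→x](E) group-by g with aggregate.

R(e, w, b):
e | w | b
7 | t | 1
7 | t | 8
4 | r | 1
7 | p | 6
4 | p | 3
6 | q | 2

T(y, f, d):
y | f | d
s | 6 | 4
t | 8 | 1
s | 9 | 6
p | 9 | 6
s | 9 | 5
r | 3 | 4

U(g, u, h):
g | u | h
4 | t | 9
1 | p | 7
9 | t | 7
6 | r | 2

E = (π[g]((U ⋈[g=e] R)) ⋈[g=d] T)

Subexpression sizes:
  U → 4
  R → 6
  (U ⋈[g=e] R) → 3
  π[g]((U ⋈[g=e] R)) → 3
  T → 6
  (π[g]((U ⋈[g=e] R)) ⋈[g=d] T) → 6

|E| = 6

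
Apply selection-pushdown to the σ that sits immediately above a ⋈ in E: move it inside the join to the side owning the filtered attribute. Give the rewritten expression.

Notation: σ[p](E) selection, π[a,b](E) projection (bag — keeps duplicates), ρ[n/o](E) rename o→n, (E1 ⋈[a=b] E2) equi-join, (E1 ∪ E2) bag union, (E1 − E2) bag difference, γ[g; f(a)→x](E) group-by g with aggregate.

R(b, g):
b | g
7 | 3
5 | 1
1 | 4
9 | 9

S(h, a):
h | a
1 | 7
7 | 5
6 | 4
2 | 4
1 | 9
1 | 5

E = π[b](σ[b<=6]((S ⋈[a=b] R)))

σ filters on b, owned by the right side.
E' = π[b]((S ⋈[a=b] σ[b<=6](R)))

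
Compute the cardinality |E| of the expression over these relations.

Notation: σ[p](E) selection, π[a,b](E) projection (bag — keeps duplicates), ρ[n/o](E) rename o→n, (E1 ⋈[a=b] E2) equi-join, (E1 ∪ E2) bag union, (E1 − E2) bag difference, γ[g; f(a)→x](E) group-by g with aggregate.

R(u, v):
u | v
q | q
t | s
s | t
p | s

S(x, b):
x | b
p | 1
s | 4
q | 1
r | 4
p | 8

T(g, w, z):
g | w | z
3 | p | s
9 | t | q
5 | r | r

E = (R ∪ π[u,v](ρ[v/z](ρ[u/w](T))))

Stepwise |·|:
  R → 4
  T → 3
  ρ[u/w](T) → 3
  ρ[v/z](ρ[u/w](T)) → 3
  π[u,v](ρ[v/z](ρ[u/w](T))) → 3
  (R ∪ π[u,v](ρ[v/z](ρ[u/w](T)))) → 7

|E| = 7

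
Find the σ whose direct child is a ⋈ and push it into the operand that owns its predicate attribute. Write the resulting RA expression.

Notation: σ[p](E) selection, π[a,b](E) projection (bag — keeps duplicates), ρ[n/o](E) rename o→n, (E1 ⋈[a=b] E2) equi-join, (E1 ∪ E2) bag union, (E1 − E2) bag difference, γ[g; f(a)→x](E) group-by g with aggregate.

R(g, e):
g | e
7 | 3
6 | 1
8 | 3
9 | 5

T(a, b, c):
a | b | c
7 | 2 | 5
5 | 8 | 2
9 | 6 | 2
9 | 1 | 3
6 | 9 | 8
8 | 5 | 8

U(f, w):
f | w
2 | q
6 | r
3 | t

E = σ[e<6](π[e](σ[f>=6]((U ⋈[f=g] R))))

σ filters on f, owned by the left side.
E' = σ[e<6](π[e]((σ[f>=6](U) ⋈[f=g] R)))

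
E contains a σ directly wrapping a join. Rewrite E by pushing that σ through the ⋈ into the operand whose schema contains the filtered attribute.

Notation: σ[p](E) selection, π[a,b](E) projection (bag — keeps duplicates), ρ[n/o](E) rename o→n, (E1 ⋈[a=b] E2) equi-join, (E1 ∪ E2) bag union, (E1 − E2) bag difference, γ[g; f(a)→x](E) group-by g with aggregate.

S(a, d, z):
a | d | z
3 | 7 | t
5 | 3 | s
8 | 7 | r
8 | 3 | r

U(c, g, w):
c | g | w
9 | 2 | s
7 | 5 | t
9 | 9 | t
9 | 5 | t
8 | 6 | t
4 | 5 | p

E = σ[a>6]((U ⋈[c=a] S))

σ filters on a, owned by the right side.
E' = (U ⋈[c=a] σ[a>6](S))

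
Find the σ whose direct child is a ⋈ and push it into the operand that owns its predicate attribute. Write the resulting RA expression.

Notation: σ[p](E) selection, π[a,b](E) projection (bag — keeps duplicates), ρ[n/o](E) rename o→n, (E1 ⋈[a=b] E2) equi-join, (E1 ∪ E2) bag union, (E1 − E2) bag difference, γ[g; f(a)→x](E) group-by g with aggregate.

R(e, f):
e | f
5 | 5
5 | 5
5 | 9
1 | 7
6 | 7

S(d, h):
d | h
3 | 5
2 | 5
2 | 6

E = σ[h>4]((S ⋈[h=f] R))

σ filters on h, owned by the left side.
E' = (σ[h>4](S) ⋈[h=f] R)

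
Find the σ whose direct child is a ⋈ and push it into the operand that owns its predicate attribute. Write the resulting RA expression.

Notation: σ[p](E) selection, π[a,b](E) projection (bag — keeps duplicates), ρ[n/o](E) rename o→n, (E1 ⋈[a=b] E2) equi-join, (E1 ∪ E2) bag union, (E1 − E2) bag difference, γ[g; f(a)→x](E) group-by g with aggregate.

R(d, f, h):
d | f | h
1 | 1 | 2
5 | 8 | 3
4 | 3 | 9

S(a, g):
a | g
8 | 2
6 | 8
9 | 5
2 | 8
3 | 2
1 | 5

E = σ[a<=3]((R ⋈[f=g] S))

σ filters on a, owned by the right side.
E' = (R ⋈[f=g] σ[a<=3](S))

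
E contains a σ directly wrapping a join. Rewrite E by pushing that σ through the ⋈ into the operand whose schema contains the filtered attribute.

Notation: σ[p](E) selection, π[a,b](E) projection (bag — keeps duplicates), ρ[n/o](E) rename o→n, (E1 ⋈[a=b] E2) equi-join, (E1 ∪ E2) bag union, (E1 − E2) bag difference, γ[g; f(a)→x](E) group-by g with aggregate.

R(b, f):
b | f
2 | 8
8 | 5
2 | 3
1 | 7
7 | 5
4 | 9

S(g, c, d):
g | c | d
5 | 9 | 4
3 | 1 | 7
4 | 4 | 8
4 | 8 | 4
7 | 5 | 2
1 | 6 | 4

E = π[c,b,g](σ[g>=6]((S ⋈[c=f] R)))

σ filters on g, owned by the left side.
E' = π[c,b,g]((σ[g>=6](S) ⋈[c=f] R))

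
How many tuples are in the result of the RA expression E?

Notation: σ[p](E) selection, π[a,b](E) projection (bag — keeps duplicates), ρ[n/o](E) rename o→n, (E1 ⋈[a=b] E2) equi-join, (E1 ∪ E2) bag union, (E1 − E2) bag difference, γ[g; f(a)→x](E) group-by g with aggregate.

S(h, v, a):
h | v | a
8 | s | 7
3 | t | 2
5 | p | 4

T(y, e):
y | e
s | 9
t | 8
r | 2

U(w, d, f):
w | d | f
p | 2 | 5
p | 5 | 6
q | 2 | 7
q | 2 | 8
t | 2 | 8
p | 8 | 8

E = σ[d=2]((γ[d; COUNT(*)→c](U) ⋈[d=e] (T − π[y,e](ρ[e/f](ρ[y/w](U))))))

Stepwise |·|:
  U → 6
  γ[d; COUNT(*)→c](U) → 3
  T → 3
  U → 6
  ρ[y/w](U) → 6
  ρ[e/f](ρ[y/w](U)) → 6
  π[y,e](ρ[e/f](ρ[y/w](U))) → 6
  (T − π[y,e](ρ[e/f](ρ[y/w](U)))) → 2
  (γ[d; COUNT(*)→c](U) ⋈[d=e] (T − π[y,e](ρ[e/f](ρ[y/w](U))))) → 1
  σ[d=2]((γ[d; COUNT(*)→c](U) ⋈[d=e] (T − π[y,e](ρ[e/f](ρ[y/w](U)))))) → 1

|E| = 1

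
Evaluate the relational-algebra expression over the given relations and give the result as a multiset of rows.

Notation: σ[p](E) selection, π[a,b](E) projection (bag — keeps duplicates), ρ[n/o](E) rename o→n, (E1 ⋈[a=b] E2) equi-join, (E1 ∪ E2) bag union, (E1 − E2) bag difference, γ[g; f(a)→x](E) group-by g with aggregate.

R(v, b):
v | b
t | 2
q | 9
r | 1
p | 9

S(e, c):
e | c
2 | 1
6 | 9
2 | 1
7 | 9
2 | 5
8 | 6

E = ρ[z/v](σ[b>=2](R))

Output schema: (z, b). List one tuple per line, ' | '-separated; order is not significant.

Subexpression sizes:
  R → 4
  σ[b>=2](R) → 3
  ρ[z/v](σ[b>=2](R)) → 3

== RESULT ==
z | b
p | 9
q | 9
t | 2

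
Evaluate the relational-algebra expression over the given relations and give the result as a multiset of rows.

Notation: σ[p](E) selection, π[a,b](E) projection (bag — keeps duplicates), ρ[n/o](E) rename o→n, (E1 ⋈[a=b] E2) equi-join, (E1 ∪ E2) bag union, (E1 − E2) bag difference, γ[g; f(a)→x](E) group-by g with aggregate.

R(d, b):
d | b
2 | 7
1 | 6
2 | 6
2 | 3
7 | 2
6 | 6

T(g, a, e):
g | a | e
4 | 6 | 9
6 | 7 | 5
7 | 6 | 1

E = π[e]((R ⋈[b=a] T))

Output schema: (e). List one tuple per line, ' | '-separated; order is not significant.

Per-node cardinality:
  R → 6
  T → 3
  (R ⋈[b=a] T) → 7
  π[e]((R ⋈[b=a] T)) → 7

== RESULT ==
e
1
1
1
5
9
9
9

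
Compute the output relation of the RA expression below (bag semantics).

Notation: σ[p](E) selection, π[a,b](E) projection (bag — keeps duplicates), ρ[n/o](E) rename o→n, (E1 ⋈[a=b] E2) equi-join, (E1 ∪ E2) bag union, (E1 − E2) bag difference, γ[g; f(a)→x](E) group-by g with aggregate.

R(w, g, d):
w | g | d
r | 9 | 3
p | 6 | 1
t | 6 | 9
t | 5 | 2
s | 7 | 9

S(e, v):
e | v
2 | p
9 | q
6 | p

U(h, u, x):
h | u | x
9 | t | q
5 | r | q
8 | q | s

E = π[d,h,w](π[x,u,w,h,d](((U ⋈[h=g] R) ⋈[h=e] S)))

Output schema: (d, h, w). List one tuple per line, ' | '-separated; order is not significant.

Subexpression sizes:
  U → 3
  R → 5
  (U ⋈[h=g] R) → 2
  S → 3
  ((U ⋈[h=g] R) ⋈[h=e] S) → 1
  π[x,u,w,h,d](((U ⋈[h=g] R) ⋈[h=e] S)) → 1
  π[d,h,w](π[x,u,w,h,d](((U ⋈[h=g] R) ⋈[h=e] S))) → 1

== RESULT ==
d | h | w
3 | 9 | r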